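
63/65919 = 3/3139 = 0.00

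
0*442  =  0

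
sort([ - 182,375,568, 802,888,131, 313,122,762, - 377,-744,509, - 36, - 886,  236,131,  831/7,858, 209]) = [ - 886, - 744, - 377, - 182, - 36, 831/7, 122, 131,131, 209,236,313,375,509, 568, 762, 802, 858,888 ] 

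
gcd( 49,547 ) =1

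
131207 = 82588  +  48619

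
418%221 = 197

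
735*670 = 492450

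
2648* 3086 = 8171728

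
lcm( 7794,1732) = 15588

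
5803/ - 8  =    -  726+5/8 = -725.38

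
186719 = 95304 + 91415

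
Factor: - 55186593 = - 3^1*7^2*11^1*34129^1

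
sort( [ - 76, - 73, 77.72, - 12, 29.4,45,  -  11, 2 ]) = [ - 76, - 73 , - 12, - 11, 2,29.4,45, 77.72] 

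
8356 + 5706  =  14062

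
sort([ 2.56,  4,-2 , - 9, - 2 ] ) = [ - 9, - 2, - 2,2.56,4]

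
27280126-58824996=-31544870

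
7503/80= 93+63/80= 93.79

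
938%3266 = 938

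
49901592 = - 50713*( - 984 )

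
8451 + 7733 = 16184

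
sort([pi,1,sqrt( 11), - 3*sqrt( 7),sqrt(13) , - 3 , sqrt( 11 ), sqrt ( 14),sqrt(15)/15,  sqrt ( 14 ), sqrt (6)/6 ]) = [- 3*sqrt( 7), - 3,sqrt(15)/15,sqrt(6)/6, 1, pi, sqrt (11 ), sqrt(11), sqrt ( 13), sqrt(14 ), sqrt( 14)] 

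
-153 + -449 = -602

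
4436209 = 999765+3436444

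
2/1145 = 2/1145=0.00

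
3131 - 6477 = - 3346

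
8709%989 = 797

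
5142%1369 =1035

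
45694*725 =33128150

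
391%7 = 6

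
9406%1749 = 661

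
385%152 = 81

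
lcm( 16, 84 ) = 336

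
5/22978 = 5/22978 = 0.00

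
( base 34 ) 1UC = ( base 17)79C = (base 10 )2188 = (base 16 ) 88c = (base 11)170a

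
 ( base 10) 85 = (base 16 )55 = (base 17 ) 50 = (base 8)125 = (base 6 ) 221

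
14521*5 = 72605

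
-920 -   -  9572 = 8652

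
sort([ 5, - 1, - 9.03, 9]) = [ - 9.03, - 1, 5,9 ] 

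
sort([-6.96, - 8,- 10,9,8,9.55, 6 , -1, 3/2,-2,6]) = [ - 10,  -  8,-6.96,- 2 , - 1,3/2,6, 6,8, 9, 9.55]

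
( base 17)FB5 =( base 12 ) 2753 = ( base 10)4527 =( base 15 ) 151c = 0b1000110101111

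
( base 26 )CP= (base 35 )9M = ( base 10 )337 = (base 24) e1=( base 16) 151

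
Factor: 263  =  263^1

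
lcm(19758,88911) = 177822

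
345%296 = 49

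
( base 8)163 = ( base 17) 6D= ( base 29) 3s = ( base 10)115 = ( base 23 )50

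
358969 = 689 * 521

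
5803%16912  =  5803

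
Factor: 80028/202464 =2^( -3)*3^2*13^1*37^(-1) =117/296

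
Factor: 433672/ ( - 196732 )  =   -2^1 * 137^ ( - 1 ) * 151^1 = -  302/137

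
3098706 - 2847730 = 250976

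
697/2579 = 697/2579 = 0.27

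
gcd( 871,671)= 1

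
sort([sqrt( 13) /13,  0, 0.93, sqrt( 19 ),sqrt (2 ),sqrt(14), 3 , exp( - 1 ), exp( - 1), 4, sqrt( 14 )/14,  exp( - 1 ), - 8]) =[ - 8,0, sqrt(14 )/14, sqrt (13 )/13,exp(-1), exp( - 1 ), exp(  -  1), 0.93, sqrt( 2 ),  3, sqrt(14),4, sqrt( 19)]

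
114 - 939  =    -  825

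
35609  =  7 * 5087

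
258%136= 122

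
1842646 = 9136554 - 7293908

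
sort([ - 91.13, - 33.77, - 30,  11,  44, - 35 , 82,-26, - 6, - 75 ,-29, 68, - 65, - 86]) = [  -  91.13, - 86,-75, - 65 , - 35, - 33.77, - 30, - 29, - 26,- 6,11, 44,  68,82] 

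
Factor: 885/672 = 2^( - 5 ) *5^1*7^( - 1 )*59^1 = 295/224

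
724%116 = 28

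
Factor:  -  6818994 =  - 2^1*3^2*7^1*13^1*23^1*181^1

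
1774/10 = 177 + 2/5 = 177.40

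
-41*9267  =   - 379947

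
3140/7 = 3140/7 = 448.57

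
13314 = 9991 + 3323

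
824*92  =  75808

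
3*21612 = 64836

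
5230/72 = 2615/36 = 72.64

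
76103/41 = 76103/41 = 1856.17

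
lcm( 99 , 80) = 7920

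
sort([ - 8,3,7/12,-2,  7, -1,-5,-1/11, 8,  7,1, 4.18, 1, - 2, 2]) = [-8, - 5, - 2, - 2 , - 1,-1/11,7/12, 1, 1, 2, 3, 4.18, 7, 7, 8 ] 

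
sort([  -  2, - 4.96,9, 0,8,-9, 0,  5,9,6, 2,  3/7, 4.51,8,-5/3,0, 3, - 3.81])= [  -  9 ,-4.96, - 3.81, -2, - 5/3, 0,0 , 0 , 3/7, 2,3 , 4.51, 5, 6, 8, 8,9 , 9]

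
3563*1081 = 3851603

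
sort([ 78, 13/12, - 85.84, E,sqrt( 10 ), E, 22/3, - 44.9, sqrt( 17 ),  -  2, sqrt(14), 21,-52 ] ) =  [ - 85.84 , - 52, - 44.9,-2,13/12, E, E, sqrt(10), sqrt( 14),sqrt( 17 ),  22/3, 21,78] 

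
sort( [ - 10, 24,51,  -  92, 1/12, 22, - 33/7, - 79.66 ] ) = [ - 92, - 79.66, - 10, - 33/7, 1/12,22, 24, 51] 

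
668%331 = 6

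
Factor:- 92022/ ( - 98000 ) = 939/1000 = 2^(-3 )*3^1*5^( - 3)*313^1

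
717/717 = 1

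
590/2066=295/1033 = 0.29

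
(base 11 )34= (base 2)100101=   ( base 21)1G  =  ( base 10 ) 37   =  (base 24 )1D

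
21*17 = 357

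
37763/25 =1510 + 13/25 = 1510.52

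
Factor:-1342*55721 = -74777582=- 2^1*11^1*61^1*55721^1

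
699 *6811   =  4760889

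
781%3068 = 781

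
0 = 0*9868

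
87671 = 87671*1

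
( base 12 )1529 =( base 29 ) 2rg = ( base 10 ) 2481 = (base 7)10143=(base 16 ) 9B1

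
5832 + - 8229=  -  2397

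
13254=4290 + 8964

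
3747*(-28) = - 104916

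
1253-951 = 302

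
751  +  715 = 1466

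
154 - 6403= - 6249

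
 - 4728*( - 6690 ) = 31630320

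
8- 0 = 8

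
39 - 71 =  - 32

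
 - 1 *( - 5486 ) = 5486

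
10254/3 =3418 =3418.00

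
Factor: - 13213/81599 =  - 7^( - 1 )*73^1*181^1*11657^( - 1 )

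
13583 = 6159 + 7424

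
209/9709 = 11/511 = 0.02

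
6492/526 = 3246/263 = 12.34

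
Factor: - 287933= - 287933^1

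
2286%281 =38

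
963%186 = 33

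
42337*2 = 84674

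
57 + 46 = 103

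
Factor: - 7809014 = - 2^1*223^1 * 17509^1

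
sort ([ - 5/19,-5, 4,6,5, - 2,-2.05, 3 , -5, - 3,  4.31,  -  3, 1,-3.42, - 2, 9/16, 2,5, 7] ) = [- 5, - 5, - 3.42 ,  -  3,-3, - 2.05, - 2,-2,-5/19, 9/16, 1,2,3 , 4, 4.31, 5, 5,6,  7]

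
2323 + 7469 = 9792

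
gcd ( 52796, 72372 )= 4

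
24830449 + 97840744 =122671193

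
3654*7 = 25578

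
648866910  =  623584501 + 25282409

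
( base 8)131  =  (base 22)41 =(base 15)5e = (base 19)4d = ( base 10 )89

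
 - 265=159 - 424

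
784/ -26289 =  - 784/26289 = - 0.03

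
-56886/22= - 28443/11 = - 2585.73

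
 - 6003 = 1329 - 7332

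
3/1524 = 1/508  =  0.00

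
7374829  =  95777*77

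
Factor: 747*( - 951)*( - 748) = 2^2*3^3 * 11^1*17^1* 83^1*317^1 = 531376956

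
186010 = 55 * 3382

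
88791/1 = 88791 = 88791.00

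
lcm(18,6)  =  18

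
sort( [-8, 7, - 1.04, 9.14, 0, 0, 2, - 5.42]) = [ - 8, - 5.42,-1.04, 0, 0,2 , 7, 9.14] 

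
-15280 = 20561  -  35841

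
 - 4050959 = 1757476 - 5808435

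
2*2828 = 5656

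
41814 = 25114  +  16700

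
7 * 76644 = 536508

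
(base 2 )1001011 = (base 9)83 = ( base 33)29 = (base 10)75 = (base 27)2l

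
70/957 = 70/957 = 0.07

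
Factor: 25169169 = 3^1 * 83^1*101081^1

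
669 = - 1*(-669) 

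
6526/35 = 186 + 16/35  =  186.46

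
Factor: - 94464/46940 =-23616/11735=-2^6*3^2 * 5^(-1 )*41^1*2347^ ( - 1) 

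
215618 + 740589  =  956207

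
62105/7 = 62105/7= 8872.14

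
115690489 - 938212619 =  - 822522130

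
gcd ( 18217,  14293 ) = 1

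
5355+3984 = 9339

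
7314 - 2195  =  5119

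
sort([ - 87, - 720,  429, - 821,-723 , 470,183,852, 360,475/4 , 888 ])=[-821,-723,  -  720, - 87, 475/4,  183, 360,429 , 470,852,888] 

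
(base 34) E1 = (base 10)477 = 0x1DD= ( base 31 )fc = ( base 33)ef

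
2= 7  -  5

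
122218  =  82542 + 39676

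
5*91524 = 457620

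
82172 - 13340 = 68832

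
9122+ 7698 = 16820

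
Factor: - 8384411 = -7^1*83^1*14431^1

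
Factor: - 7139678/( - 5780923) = 2^1*7^1*13^1*39229^1*5780923^( - 1 )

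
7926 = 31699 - 23773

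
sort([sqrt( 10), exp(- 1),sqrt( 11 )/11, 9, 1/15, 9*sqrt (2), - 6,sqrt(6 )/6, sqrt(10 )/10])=[ - 6,  1/15, sqrt(11)/11, sqrt(10)/10, exp( - 1), sqrt(6 )/6, sqrt( 10), 9  ,  9*sqrt( 2 )]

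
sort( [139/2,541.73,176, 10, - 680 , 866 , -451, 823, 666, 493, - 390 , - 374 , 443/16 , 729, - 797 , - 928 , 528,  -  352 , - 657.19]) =[ - 928,-797, - 680, - 657.19,-451,  -  390, - 374, - 352,10,443/16,139/2,176 , 493 , 528 , 541.73, 666, 729 , 823,866 ]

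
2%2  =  0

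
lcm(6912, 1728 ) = 6912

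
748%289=170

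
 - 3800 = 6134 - 9934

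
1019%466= 87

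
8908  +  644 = 9552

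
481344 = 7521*64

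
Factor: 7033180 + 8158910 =15192090 = 2^1*3^3*5^1 * 56267^1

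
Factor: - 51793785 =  - 3^2*5^1*1150973^1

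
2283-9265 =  - 6982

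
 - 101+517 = 416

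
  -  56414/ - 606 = 28207/303 = 93.09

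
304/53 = 5 + 39/53 = 5.74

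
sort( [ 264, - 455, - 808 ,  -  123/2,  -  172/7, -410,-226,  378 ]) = [ - 808 , -455, - 410, - 226,-123/2, - 172/7,264,378 ] 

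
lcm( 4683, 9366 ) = 9366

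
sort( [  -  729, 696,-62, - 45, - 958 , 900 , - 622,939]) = [ - 958, - 729, - 622, - 62, - 45, 696 , 900,939 ]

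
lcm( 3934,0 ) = 0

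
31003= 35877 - 4874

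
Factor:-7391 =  - 19^1*389^1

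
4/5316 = 1/1329 = 0.00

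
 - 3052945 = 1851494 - 4904439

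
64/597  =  64/597 = 0.11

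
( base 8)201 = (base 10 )129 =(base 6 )333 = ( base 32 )41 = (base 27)4l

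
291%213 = 78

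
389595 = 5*77919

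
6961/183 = 38+7/183  =  38.04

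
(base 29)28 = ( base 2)1000010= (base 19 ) 39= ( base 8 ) 102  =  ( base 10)66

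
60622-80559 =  - 19937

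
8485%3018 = 2449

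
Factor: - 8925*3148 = -28095900 = -2^2*3^1*5^2*7^1*17^1 * 787^1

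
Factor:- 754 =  - 2^1*13^1 * 29^1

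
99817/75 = 1330 +67/75 = 1330.89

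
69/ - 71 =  - 69/71 = - 0.97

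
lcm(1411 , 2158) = 36686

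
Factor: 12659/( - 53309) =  - 12659^1 *53309^( - 1) 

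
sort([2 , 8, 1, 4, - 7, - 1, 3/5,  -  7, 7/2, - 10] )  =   [ - 10, - 7, - 7, - 1,3/5,1,2,7/2,4, 8 ]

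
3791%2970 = 821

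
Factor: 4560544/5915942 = 2^4*29^( - 1)*53^1*2689^1*101999^ (  -  1 ) = 2280272/2957971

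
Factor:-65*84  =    -  5460 = -2^2*3^1 * 5^1*7^1*13^1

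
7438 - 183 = 7255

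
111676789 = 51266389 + 60410400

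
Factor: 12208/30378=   2^3*3^( - 1)*7^1*61^ (-1 )*83^( - 1 )*109^1  =  6104/15189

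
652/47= 652/47 = 13.87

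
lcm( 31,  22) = 682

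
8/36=2/9 = 0.22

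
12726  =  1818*7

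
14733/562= 26+ 121/562 = 26.22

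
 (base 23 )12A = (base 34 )h7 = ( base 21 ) 16I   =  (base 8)1111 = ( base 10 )585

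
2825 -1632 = 1193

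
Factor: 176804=2^2*44201^1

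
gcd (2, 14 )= 2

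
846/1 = 846 = 846.00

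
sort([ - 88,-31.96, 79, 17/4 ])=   [ -88 , - 31.96 , 17/4,79 ] 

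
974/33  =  29+17/33 =29.52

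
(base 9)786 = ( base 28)n1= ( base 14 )341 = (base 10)645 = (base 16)285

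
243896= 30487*8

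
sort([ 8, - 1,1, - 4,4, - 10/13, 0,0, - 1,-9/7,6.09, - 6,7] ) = [-6, - 4, - 9/7, - 1, - 1, - 10/13,0,0,1,4,6.09, 7, 8 ] 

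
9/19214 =9/19214=0.00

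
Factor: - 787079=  - 787079^1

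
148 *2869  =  424612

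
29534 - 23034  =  6500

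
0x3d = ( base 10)61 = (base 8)75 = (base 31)1u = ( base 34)1r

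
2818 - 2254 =564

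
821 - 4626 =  - 3805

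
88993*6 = 533958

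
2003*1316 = 2635948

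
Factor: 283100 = 2^2 * 5^2*19^1*149^1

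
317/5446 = 317/5446 = 0.06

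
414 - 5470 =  - 5056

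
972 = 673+299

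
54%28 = 26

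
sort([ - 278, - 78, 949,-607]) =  [ - 607 , - 278, - 78, 949]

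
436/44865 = 436/44865 = 0.01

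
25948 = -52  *( - 499)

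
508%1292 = 508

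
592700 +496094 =1088794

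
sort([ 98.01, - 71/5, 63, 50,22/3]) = [-71/5, 22/3,50, 63, 98.01] 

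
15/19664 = 15/19664 = 0.00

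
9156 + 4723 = 13879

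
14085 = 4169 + 9916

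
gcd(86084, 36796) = 4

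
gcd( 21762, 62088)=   78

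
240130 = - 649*( - 370) 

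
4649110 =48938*95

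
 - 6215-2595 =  - 8810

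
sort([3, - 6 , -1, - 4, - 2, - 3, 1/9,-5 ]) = [ - 6, - 5, - 4 , - 3, - 2,-1, 1/9, 3]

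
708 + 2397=3105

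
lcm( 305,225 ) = 13725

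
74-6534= - 6460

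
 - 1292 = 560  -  1852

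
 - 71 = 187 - 258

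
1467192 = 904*1623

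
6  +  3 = 9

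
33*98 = 3234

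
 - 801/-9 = 89/1   =  89.00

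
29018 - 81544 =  - 52526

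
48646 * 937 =45581302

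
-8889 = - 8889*1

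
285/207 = 95/69 = 1.38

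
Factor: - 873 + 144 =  - 729=-  3^6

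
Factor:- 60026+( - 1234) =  - 61260 = - 2^2*3^1*5^1 *1021^1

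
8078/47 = 8078/47 = 171.87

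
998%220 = 118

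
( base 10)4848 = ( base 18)EH6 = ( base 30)5bi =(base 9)6576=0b1001011110000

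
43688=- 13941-- 57629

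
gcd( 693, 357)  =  21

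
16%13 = 3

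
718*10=7180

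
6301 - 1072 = 5229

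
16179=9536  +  6643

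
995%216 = 131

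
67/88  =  67/88 =0.76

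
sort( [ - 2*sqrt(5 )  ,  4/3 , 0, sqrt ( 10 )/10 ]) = [ - 2*sqrt(5 ) , 0,sqrt(10)/10,  4/3 ] 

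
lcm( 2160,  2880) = 8640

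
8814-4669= 4145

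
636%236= 164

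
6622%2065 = 427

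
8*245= 1960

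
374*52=19448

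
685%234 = 217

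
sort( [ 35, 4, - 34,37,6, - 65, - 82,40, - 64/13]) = [ - 82, - 65, - 34, - 64/13,4 , 6, 35,37,  40 ] 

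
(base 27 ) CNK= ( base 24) G75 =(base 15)2bae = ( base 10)9389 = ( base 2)10010010101101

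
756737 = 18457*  41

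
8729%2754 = 467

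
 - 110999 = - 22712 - 88287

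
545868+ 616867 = 1162735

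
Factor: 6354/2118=3 =3^1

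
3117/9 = 346+1/3 = 346.33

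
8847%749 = 608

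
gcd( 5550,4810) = 370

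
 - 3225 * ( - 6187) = 19953075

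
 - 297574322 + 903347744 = 605773422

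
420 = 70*6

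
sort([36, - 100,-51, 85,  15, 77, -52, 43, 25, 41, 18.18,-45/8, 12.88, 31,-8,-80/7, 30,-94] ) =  [  -  100, - 94, - 52,-51, - 80/7, - 8 ,- 45/8, 12.88 , 15, 18.18, 25, 30,31,36, 41, 43,77, 85]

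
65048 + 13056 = 78104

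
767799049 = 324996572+442802477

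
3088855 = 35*88253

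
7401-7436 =- 35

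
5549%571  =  410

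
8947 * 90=805230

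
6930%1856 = 1362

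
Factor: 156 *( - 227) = -35412 = - 2^2 * 3^1*13^1*227^1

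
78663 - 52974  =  25689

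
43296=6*7216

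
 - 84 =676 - 760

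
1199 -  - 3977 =5176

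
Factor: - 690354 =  - 2^1*3^2 * 7^1 * 5479^1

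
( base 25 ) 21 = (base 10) 51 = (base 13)3C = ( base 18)2f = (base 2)110011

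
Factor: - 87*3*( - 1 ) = 3^2 * 29^1 = 261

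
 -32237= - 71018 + 38781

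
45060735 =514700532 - 469639797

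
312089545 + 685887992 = 997977537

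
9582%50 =32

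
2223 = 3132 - 909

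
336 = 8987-8651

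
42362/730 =58 + 11/365  =  58.03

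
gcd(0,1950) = 1950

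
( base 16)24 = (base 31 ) 15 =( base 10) 36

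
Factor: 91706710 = 2^1*5^1*97^1*94543^1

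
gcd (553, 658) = 7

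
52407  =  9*5823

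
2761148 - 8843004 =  - 6081856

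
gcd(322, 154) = 14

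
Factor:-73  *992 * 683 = - 49460128 = - 2^5*31^1*73^1*683^1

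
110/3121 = 110/3121 = 0.04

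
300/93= 3 + 7/31 = 3.23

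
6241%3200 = 3041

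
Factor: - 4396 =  - 2^2*7^1*157^1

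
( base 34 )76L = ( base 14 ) 3061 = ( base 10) 8317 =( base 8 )20175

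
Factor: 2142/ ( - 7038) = -7^1*23^ (-1) = - 7/23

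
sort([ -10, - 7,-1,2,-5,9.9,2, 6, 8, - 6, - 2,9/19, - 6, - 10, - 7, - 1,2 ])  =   [ - 10, - 10, - 7, - 7, - 6, - 6, - 5 , - 2, - 1  , - 1, 9/19, 2, 2,2,6,8 , 9.9] 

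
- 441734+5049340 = 4607606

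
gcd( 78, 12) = 6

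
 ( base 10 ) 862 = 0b1101011110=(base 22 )1H4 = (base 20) 232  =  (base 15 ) 3c7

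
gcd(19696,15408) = 16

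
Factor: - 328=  - 2^3*41^1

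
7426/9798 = 3713/4899 = 0.76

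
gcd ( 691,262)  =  1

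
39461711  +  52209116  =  91670827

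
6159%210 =69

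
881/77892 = 881/77892 =0.01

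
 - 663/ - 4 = 663/4 = 165.75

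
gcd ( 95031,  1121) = 1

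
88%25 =13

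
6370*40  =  254800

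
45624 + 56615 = 102239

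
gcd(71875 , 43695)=5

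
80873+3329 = 84202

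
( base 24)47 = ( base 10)103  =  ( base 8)147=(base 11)94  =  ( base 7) 205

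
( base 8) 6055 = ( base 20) 7fh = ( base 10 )3117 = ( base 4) 300231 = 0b110000101101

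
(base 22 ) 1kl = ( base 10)945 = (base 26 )1A9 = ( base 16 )3B1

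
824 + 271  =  1095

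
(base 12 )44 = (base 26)20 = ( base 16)34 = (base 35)1h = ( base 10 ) 52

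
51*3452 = 176052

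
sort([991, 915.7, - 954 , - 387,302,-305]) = [ - 954, - 387, - 305,302,915.7, 991]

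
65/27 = 65/27 = 2.41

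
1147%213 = 82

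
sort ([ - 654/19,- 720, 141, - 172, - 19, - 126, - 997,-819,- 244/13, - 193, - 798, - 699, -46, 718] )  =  [ - 997, - 819 ,-798, - 720, - 699 ,-193  , - 172, - 126, - 46, - 654/19,- 19, -244/13,141, 718 ]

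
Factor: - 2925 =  - 3^2*5^2*13^1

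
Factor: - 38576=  - 2^4 * 2411^1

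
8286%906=132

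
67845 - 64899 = 2946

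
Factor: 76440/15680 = 2^( - 3)*3^1*13^1  =  39/8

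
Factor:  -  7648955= - 5^1*1529791^1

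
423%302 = 121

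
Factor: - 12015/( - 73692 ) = 15/92 = 2^( - 2) * 3^1*5^1 * 23^( - 1)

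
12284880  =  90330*136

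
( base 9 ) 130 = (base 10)108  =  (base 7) 213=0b1101100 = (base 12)90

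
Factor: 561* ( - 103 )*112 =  - 6471696= - 2^4*3^1*7^1*11^1*17^1*103^1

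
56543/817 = 69 + 170/817 = 69.21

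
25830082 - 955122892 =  - 929292810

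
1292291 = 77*16783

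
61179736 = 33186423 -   -  27993313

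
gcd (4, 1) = 1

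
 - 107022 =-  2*53511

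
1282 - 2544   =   -1262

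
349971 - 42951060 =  - 42601089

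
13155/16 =13155/16 = 822.19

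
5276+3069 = 8345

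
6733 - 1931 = 4802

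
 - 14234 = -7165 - 7069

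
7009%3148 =713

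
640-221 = 419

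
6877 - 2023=4854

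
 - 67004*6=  -402024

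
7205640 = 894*8060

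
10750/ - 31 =- 10750/31 =- 346.77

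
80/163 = 80/163  =  0.49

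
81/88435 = 81/88435  =  0.00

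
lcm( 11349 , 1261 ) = 11349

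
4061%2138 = 1923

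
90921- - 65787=156708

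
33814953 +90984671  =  124799624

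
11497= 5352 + 6145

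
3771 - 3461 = 310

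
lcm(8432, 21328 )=362576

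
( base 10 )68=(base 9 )75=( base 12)58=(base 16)44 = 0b1000100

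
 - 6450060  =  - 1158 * 5570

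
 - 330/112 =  - 165/56 =- 2.95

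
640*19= 12160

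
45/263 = 45/263 =0.17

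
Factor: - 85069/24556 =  - 97/28 = - 2^( - 2)*7^( - 1 )*97^1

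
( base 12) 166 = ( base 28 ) 7q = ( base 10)222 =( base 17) d1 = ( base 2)11011110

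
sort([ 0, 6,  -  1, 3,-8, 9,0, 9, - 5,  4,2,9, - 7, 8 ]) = [-8, - 7,- 5 , - 1,  0, 0 , 2,3, 4 , 6,8,9,9, 9]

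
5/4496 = 5/4496  =  0.00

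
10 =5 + 5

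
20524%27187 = 20524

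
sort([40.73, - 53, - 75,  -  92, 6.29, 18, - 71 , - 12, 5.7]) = [ - 92, -75, - 71,-53 ,-12, 5.7 , 6.29,  18, 40.73 ] 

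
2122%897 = 328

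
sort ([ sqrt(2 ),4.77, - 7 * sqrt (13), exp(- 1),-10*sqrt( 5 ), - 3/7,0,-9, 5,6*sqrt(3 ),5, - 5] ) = [ - 7*sqrt(13), - 10 *sqrt (5),- 9, - 5, -3/7,  0, exp(  -  1), sqrt(2),4.77, 5,5,6*sqrt( 3)] 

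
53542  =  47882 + 5660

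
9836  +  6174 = 16010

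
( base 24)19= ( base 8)41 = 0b100001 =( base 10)33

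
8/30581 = 8/30581= 0.00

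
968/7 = 138 +2/7  =  138.29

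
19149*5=95745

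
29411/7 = 29411/7 = 4201.57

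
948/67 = 14 + 10/67= 14.15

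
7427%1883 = 1778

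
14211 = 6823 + 7388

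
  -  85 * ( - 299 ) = 25415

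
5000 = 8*625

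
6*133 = 798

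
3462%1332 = 798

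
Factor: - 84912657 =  - 3^1 * 28304219^1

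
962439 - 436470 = 525969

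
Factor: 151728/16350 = 2^3*5^ ( - 2 ) * 29^1 = 232/25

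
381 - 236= 145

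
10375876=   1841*5636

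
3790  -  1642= 2148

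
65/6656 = 5/512 = 0.01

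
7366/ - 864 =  - 3683/432 = - 8.53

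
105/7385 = 3/211=0.01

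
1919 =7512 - 5593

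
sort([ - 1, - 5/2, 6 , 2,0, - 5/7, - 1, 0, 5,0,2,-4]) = [-4 , - 5/2,  -  1,-1, -5/7,0,  0, 0,  2,2,5,6]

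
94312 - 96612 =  - 2300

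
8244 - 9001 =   -  757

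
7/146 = 7/146 = 0.05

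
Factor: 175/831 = 3^( - 1)*5^2 * 7^1*277^ ( - 1) 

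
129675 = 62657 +67018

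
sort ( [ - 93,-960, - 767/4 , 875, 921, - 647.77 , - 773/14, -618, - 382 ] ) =[-960, - 647.77, - 618,-382,-767/4,-93, - 773/14,  875, 921 ] 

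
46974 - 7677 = 39297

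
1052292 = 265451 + 786841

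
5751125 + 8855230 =14606355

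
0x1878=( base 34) 5E8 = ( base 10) 6264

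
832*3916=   3258112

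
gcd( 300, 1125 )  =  75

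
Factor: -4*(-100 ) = 400 = 2^4*5^2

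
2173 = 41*53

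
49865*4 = 199460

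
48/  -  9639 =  - 16/3213 = - 0.00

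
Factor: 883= 883^1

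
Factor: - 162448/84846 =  - 2^3*3^ ( - 1)*11^1 * 13^1*71^1*79^(  -  1)*179^( - 1) = - 81224/42423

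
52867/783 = 1823/27= 67.52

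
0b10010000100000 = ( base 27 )cie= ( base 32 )910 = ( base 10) 9248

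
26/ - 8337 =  - 26/8337 = - 0.00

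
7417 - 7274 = 143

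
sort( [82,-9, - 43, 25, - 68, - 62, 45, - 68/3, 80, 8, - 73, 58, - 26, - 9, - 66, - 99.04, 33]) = [ - 99.04,  -  73, - 68 , - 66, - 62, - 43 , - 26, - 68/3, - 9,- 9, 8,25,  33, 45,58,80,82] 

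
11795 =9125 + 2670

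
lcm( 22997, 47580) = 1379820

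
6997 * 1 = 6997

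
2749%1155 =439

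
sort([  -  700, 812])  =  [ - 700, 812] 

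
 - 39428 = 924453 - 963881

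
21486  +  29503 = 50989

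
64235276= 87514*734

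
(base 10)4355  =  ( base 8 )10403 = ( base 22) 8LL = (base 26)6bd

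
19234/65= 295 + 59/65 = 295.91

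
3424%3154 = 270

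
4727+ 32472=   37199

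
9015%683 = 136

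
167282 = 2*83641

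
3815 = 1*3815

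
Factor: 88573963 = 88573963^1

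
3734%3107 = 627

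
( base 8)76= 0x3E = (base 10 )62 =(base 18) 38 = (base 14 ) 46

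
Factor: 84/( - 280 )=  - 3/10 = - 2^(  -  1)*3^1*5^(-1)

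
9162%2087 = 814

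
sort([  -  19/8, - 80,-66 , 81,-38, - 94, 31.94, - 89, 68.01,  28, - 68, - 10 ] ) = [ - 94, - 89, - 80, - 68, - 66, - 38, - 10,-19/8, 28,31.94, 68.01,81 ] 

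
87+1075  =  1162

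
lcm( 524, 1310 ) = 2620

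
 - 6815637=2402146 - 9217783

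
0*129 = 0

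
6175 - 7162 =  - 987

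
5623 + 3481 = 9104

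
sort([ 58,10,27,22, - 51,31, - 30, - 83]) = [ - 83, - 51, - 30,  10, 22,27,31, 58] 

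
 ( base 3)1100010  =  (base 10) 975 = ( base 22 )207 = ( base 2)1111001111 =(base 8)1717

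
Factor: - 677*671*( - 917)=7^1*11^1*61^1*131^1*677^1 = 416562839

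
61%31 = 30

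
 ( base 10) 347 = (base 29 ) bs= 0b101011011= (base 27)cn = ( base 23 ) f2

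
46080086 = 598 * 77057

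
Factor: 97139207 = 11^1*17^1*113^1 * 4597^1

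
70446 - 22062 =48384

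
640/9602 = 320/4801 = 0.07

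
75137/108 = 75137/108 = 695.71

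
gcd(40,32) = 8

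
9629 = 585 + 9044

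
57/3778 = 57/3778=0.02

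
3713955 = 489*7595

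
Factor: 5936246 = 2^1 * 19^1*156217^1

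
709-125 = 584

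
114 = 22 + 92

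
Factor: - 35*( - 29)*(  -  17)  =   - 17255 = - 5^1 * 7^1*17^1*29^1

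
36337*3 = 109011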